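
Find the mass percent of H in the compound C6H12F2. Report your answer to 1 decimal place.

9.9%

Molar mass = 6(12.01) + 12(1.008) + 2(19.00) = 122.156 g/mol
Mass of H per mole = 12 × 1.008 = 12.096 g
% H = 12.096 / 122.156 × 100 = 9.9%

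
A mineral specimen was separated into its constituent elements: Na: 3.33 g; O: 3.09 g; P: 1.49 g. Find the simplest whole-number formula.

Moles — Na: 3.33 / 22.99 = 0.1448 mol; O: 3.09 / 16.00 = 0.1931 mol; P: 1.49 / 30.97 = 0.04811 mol
Smallest is P at 0.04811 mol; normalising gives Na 3.011, O 4.014, P 1.000
≈ 3:4:1 → Na3O4P

Na3O4P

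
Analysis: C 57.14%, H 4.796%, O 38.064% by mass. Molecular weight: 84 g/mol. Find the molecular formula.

C4H4O2

Assume 100 g: 57.14 g C, 4.796 g H, 38.064 g O.
n(C) = 57.14/12.01 = 4.758, n(H) = 4.796/1.008 = 4.758, n(O) = 38.064/16.00 = 2.379
Divide by the smallest (2.379 mol O): C 2.000, H 2.000, O 1.000
Ratio ≈ 2:2:1, so the empirical formula is C2H2O
Empirical-formula mass = 42.04 g/mol
n = 84 / 42.04 = 2.00 ≈ 2
Molecular formula = (C2H2O)×2 = C4H4O2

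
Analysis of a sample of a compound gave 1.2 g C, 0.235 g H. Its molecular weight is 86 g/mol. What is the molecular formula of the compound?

Moles — C: 1.2 / 12.01 = 0.09992 mol; H: 0.235 / 1.008 = 0.2331 mol
Ratios (÷ 0.09992): C 1.000, H 2.333
Multiply by 3: C 3.00, H 7.00 → C3H7
Empirical-formula mass = 43.09 g/mol
n = 86 / 43.09 = 2.00 ≈ 2
Molecular formula = (C3H7)×2 = C6H14

C6H14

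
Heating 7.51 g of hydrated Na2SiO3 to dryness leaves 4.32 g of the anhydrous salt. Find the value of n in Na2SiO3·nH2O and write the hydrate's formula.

Na2SiO3·5H2O

Mass of water lost = 7.51 − 4.32 = 3.19 g → 3.19 / 18.02 = 0.177 mol H2O
Molar mass of Na2SiO3 = 122.07 g/mol → mol Na2SiO3 = 4.32 / 122.07 = 0.03539
n = 0.177 / 0.03539 = 5.00 ≈ 5 → Na2SiO3·5H2O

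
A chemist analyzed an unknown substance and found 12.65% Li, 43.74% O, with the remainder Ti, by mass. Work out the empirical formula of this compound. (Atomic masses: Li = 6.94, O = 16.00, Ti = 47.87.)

Assume 100 g: 12.65 g Li, 43.74 g O, 43.61 g Ti.
Moles — Li: 12.65 / 6.94 = 1.823 mol; O: 43.74 / 16.00 = 2.734 mol; Ti: 43.61 / 47.87 = 0.911 mol
Divide by the smallest (0.911 mol Ti): Li 2.001, O 3.001, Ti 1.000
→ Li2O3Ti

Li2O3Ti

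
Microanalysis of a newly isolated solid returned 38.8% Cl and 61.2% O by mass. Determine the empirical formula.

Assume 100 g: 38.8 g Cl, 61.2 g O.
Cl: 38.8 g ÷ 35.45 g/mol = 1.094 mol
O: 61.2 g ÷ 16.00 g/mol = 3.825 mol
Smallest is Cl at 1.094 mol; normalising gives Cl 1.000, O 3.495
Scaling by 2: Cl 2.00, O 6.99 → Cl2O7

Cl2O7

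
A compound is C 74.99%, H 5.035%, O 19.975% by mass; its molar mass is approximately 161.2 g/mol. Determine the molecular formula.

C10H8O2

Assume 100 g: 74.99 g C, 5.035 g H, 19.975 g O.
n(C) = 74.99/12.01 = 6.244, n(H) = 5.035/1.008 = 4.995, n(O) = 19.975/16.00 = 1.248
Ratios (÷ 1.248): C 5.001, H 4.001, O 1.000
Ratio ≈ 5:4:1, so the empirical formula is C5H4O
Empirical-formula mass = 80.08 g/mol
n = 161.2 / 80.08 = 2.01 ≈ 2
Molecular formula = (C5H4O)×2 = C10H8O2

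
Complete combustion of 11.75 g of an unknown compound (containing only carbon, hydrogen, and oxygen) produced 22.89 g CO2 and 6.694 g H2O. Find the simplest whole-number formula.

C7H10O4

mol C = 22.89 / 44.01 = 0.5201; mass C = 0.5201 × 12.01 = 6.247 g
mol H = 2 × (6.694 / 18.02) = 0.7430; mass H = 0.7430 × 1.008 = 0.7489 g
mass O = 11.75 − (6.995) = 4.755 g → mol O = 0.2972
Ratios (÷ 0.2972): C 1.750, H 2.500, O 1.000
Scaling by 4: C 7.00, H 10.00, O 4.00 → C7H10O4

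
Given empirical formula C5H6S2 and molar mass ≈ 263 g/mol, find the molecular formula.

Empirical-formula mass = 130.24 g/mol
n = 263 / 130.24 = 2.02 ≈ 2
Molecular formula = (C5H6S2)2 = C10H12S4

C10H12S4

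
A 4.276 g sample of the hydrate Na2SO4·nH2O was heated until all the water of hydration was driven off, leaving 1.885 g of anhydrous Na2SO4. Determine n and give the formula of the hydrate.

Mass of water lost = 4.276 − 1.885 = 2.391 g → 2.391 / 18.02 = 0.1327 mol H2O
Molar mass of Na2SO4 = 142.05 g/mol → mol Na2SO4 = 1.885 / 142.05 = 0.01327
n = 0.1327 / 0.01327 = 10.00 ≈ 10 → Na2SO4·10H2O

Na2SO4·10H2O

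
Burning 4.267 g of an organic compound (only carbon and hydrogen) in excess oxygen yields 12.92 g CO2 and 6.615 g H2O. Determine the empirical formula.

C2H5

mol C = 12.92 / 44.01 = 0.2936; mass C = 0.2936 × 12.01 = 3.526 g
mol H = 2 × (6.615 / 18.02) = 0.7342; mass H = 0.7342 × 1.008 = 0.7401 g
Smallest is C at 0.2936 mol; normalising gives C 1.000, H 2.501
×2: C 2.00, H 5.00 → C2H5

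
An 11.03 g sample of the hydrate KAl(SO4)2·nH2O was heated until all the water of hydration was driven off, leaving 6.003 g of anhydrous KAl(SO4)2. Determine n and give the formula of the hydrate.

Mass of water lost = 11.03 − 6.003 = 5.027 g → 5.027 / 18.02 = 0.279 mol H2O
Molar mass of KAl(SO4)2 = 258.22 g/mol → mol KAl(SO4)2 = 6.003 / 258.22 = 0.02325
n = 0.279 / 0.02325 = 12.00 ≈ 12 → KAl(SO4)2·12H2O

KAl(SO4)2·12H2O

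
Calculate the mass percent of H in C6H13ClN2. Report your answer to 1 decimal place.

Molar mass = 6(12.01) + 13(1.008) + 1(35.45) + 2(14.01) = 148.634 g/mol
Mass of H per mole = 13 × 1.008 = 13.104 g
% H = 13.104 / 148.634 × 100 = 8.8%

8.8%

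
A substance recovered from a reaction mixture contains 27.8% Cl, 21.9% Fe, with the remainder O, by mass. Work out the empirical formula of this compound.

Cl2FeO8

Assume 100 g: 27.8 g Cl, 21.9 g Fe, 50.3 g O.
n(Cl) = 27.8/35.45 = 0.7842, n(Fe) = 21.9/55.85 = 0.3921, n(O) = 50.3/16.00 = 3.144
Smallest is Fe at 0.3921 mol; normalising gives Cl 2.000, Fe 1.000, O 8.017
Ratio ≈ 2:1:8, so the empirical formula is Cl2FeO8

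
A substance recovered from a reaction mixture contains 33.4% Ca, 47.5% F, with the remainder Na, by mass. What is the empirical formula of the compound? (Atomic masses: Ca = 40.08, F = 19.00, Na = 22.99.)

CaF3Na

Assume 100 g: 33.4 g Ca, 47.5 g F, 19.1 g Na.
Ca: 33.4 g ÷ 40.08 g/mol = 0.8333 mol
F: 47.5 g ÷ 19.00 g/mol = 2.5 mol
Na: 19.1 g ÷ 22.99 g/mol = 0.8308 mol
Smallest is Na at 0.8308 mol; normalising gives Ca 1.003, F 3.009, Na 1.000
Ratio ≈ 1:3:1, so the empirical formula is CaF3Na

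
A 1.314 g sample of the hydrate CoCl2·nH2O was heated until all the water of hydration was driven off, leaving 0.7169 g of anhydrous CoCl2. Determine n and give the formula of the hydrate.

Mass of water lost = 1.314 − 0.7169 = 0.5971 g → 0.5971 / 18.02 = 0.03314 mol H2O
Molar mass of CoCl2 = 129.83 g/mol → mol CoCl2 = 0.7169 / 129.83 = 0.005522
n = 0.03314 / 0.005522 = 6.00 ≈ 6 → CoCl2·6H2O

CoCl2·6H2O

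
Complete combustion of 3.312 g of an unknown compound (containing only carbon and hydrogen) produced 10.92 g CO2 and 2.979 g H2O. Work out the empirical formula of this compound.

C3H4

mol C = 10.92 / 44.01 = 0.2481; mass C = 0.2481 × 12.01 = 2.980 g
mol H = 2 × (2.979 / 18.02) = 0.3306; mass H = 0.3306 × 1.008 = 0.3333 g
Divide by the smallest (0.2481 mol C): C 1.000, H 1.333
Scaling by 3: C 3.00, H 4.00 → C3H4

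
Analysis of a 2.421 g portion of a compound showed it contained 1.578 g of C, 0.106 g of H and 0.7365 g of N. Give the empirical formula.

C5H4N2

C: 1.578 g ÷ 12.01 g/mol = 0.1314 mol
H: 0.106 g ÷ 1.008 g/mol = 0.1052 mol
N: 0.7365 g ÷ 14.01 g/mol = 0.05257 mol
Divide by the smallest (0.05257 mol N): C 2.499, H 2.000, N 1.000
×2: C 5.00, H 4.00, N 2.00 → C5H4N2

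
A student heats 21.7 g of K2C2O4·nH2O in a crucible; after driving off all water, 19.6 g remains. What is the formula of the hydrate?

K2C2O4·H2O

Mass of water lost = 21.7 − 19.6 = 2.1 g → 2.1 / 18.02 = 0.1165 mol H2O
Molar mass of K2C2O4 = 166.22 g/mol → mol K2C2O4 = 19.6 / 166.22 = 0.1179
n = 0.1165 / 0.1179 = 0.99 ≈ 1 → K2C2O4·H2O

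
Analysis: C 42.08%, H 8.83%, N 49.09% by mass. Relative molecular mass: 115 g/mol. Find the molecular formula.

Assume 100 g: 42.08 g C, 8.83 g H, 49.09 g N.
Moles — C: 42.08 / 12.01 = 3.504 mol; H: 8.83 / 1.008 = 8.76 mol; N: 49.09 / 14.01 = 3.504 mol
Smallest is C at 3.504 mol; normalising gives C 1.000, H 2.500, N 1.000
Scaling by 2: C 2.00, H 5.00, N 2.00 → C2H5N2
Empirical-formula mass = 57.08 g/mol
n = 115 / 57.08 = 2.01 ≈ 2
Molecular formula = (C2H5N2)×2 = C4H10N4

C4H10N4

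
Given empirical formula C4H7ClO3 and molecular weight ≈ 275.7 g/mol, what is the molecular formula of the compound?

Empirical-formula mass = 138.55 g/mol
n = 275.7 / 138.55 = 1.99 ≈ 2
Molecular formula = (C4H7ClO3)2 = C8H14Cl2O6

C8H14Cl2O6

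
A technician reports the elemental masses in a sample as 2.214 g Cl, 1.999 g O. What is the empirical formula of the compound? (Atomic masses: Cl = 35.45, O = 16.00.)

ClO2

n(Cl) = 2.214/35.45 = 0.06245, n(O) = 1.999/16.00 = 0.1249
Ratios (÷ 0.06245): Cl 1.000, O 2.000
Ratio ≈ 1:2, so the empirical formula is ClO2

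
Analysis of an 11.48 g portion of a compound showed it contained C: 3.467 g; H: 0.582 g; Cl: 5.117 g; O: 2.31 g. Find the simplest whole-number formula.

C2H4ClO

C: 3.467 g ÷ 12.01 g/mol = 0.2887 mol
H: 0.582 g ÷ 1.008 g/mol = 0.5774 mol
Cl: 5.117 g ÷ 35.45 g/mol = 0.1443 mol
O: 2.31 g ÷ 16.00 g/mol = 0.1444 mol
Divide by the smallest (0.1443 mol Cl): C 2.000, H 4.000, Cl 1.000, O 1.000
→ C2H4ClO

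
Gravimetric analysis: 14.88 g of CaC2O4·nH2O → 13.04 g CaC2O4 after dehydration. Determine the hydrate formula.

Mass of water lost = 14.88 − 13.04 = 1.84 g → 1.84 / 18.02 = 0.1021 mol H2O
Molar mass of CaC2O4 = 128.10 g/mol → mol CaC2O4 = 13.04 / 128.10 = 0.1018
n = 0.1021 / 0.1018 = 1.00 ≈ 1 → CaC2O4·H2O

CaC2O4·H2O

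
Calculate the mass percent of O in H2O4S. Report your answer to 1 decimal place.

Molar mass = 2(1.008) + 4(16.00) + 1(32.07) = 98.086 g/mol
Mass of O per mole = 4 × 16.00 = 64.000 g
% O = 64.000 / 98.086 × 100 = 65.2%

65.2%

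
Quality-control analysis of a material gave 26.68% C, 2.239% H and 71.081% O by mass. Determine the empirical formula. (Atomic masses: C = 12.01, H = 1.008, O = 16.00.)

CHO2

Assume 100 g: 26.68 g C, 2.239 g H, 71.081 g O.
C: 26.68 g ÷ 12.01 g/mol = 2.221 mol
H: 2.239 g ÷ 1.008 g/mol = 2.221 mol
O: 71.081 g ÷ 16.00 g/mol = 4.443 mol
Divide by the smallest (2.221 mol H): C 1.000, H 1.000, O 2.000
Ratio ≈ 1:1:2, so the empirical formula is CHO2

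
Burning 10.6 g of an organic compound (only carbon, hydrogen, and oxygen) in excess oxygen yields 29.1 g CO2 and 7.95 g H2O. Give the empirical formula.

C6H8O

mol C = 29.1 / 44.01 = 0.6612; mass C = 0.6612 × 12.01 = 7.941 g
mol H = 2 × (7.95 / 18.02) = 0.8824; mass H = 0.8824 × 1.008 = 0.8894 g
mass O = 10.6 − (8.831) = 1.769 g → mol O = 0.1106
Divide by the smallest (0.1106 mol O): C 5.979, H 7.979, O 1.000
Ratio ≈ 6:8:1, so the empirical formula is C6H8O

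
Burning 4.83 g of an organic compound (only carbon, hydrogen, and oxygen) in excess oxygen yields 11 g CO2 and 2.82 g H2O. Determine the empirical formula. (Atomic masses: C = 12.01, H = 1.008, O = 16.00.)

mol C = 11 / 44.01 = 0.2499; mass C = 0.2499 × 12.01 = 3.002 g
mol H = 2 × (2.82 / 18.02) = 0.3130; mass H = 0.3130 × 1.008 = 0.3155 g
mass O = 4.83 − (3.317) = 1.513 g → mol O = 0.09454
Divide by the smallest (0.09454 mol O): C 2.644, H 3.310, O 1.000
×3: C 7.93, H 9.93, O 3.00 → C8H10O3

C8H10O3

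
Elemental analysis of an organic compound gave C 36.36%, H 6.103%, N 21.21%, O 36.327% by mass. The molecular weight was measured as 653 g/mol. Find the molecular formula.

Assume 100 g: 36.36 g C, 6.103 g H, 21.21 g N, 36.327 g O.
n(C) = 36.36/12.01 = 3.027, n(H) = 6.103/1.008 = 6.055, n(N) = 21.21/14.01 = 1.514, n(O) = 36.327/16.00 = 2.27
Ratios (÷ 1.514): C 2.000, H 3.999, N 1.000, O 1.500
×2: C 4.00, H 8.00, N 2.00, O 3.00 → C4H8N2O3
Empirical-formula mass = 132.12 g/mol
n = 653 / 132.12 = 4.94 ≈ 5
Molecular formula = (C4H8N2O3)×5 = C20H40N10O15

C20H40N10O15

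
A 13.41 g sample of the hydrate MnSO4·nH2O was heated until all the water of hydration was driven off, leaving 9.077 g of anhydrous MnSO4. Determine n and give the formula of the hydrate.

Mass of water lost = 13.41 − 9.077 = 4.333 g → 4.333 / 18.02 = 0.2405 mol H2O
Molar mass of MnSO4 = 151.01 g/mol → mol MnSO4 = 9.077 / 151.01 = 0.06011
n = 0.2405 / 0.06011 = 4.00 ≈ 4 → MnSO4·4H2O

MnSO4·4H2O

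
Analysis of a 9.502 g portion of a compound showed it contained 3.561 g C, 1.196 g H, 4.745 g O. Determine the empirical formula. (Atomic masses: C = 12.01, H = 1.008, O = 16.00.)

CH4O

n(C) = 3.561/12.01 = 0.2965, n(H) = 1.196/1.008 = 1.187, n(O) = 4.745/16.00 = 0.2966
Divide by the smallest (0.2965 mol C): C 1.000, H 4.002, O 1.000
→ CH4O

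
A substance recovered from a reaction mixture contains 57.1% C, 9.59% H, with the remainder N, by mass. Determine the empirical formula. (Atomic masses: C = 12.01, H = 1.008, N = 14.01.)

C2H4N

Assume 100 g: 57.1 g C, 9.59 g H, 33.31 g N.
n(C) = 57.1/12.01 = 4.754, n(H) = 9.59/1.008 = 9.514, n(N) = 33.31/14.01 = 2.378
Smallest is N at 2.378 mol; normalising gives C 2.000, H 4.001, N 1.000
Ratio ≈ 2:4:1, so the empirical formula is C2H4N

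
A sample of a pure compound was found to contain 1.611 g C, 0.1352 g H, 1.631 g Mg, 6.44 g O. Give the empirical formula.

C2H2MgO6

Moles — C: 1.611 / 12.01 = 0.1341 mol; H: 0.1352 / 1.008 = 0.1341 mol; Mg: 1.631 / 24.31 = 0.06709 mol; O: 6.44 / 16.00 = 0.4025 mol
Smallest is Mg at 0.06709 mol; normalising gives C 1.999, H 1.999, Mg 1.000, O 5.999
≈ 2:2:1:6 → C2H2MgO6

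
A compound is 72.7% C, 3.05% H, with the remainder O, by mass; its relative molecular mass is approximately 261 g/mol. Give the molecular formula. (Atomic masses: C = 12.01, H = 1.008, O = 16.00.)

C16H8O4

Assume 100 g: 72.7 g C, 3.05 g H, 24.25 g O.
C: 72.7 g ÷ 12.01 g/mol = 6.053 mol
H: 3.05 g ÷ 1.008 g/mol = 3.026 mol
O: 24.25 g ÷ 16.00 g/mol = 1.516 mol
Ratios (÷ 1.516): C 3.994, H 1.996, O 1.000
Ratio ≈ 4:2:1, so the empirical formula is C4H2O
Empirical-formula mass = 66.06 g/mol
n = 261 / 66.06 = 3.95 ≈ 4
Molecular formula = (C4H2O)×4 = C16H8O4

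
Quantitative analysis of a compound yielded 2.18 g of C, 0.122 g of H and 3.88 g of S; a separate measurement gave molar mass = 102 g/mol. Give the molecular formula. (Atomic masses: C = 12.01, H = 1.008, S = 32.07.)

Moles — C: 2.18 / 12.01 = 0.1815 mol; H: 0.122 / 1.008 = 0.121 mol; S: 3.88 / 32.07 = 0.121 mol
Divide by the smallest (0.121 mol S): C 1.500, H 1.000, S 1.000
Multiply by 2: C 3.00, H 2.00, S 2.00 → C3H2S2
Empirical-formula mass = 102.19 g/mol
n = 102 / 102.19 = 1.00 ≈ 1
Molecular formula = empirical formula = C3H2S2

C3H2S2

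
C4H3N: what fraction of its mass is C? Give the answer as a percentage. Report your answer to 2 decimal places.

Molar mass = 4(12.01) + 3(1.008) + 1(14.01) = 65.074 g/mol
Mass of C per mole = 4 × 12.01 = 48.040 g
% C = 48.040 / 65.074 × 100 = 73.82%

73.82%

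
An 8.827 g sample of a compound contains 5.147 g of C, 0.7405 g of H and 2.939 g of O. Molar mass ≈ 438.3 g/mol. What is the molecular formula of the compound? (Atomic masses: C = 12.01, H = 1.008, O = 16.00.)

C: 5.147 g ÷ 12.01 g/mol = 0.4286 mol
H: 0.7405 g ÷ 1.008 g/mol = 0.7346 mol
O: 2.939 g ÷ 16.00 g/mol = 0.1837 mol
Divide by the smallest (0.1837 mol O): C 2.333, H 3.999, O 1.000
×3: C 7.00, H 12.00, O 3.00 → C7H12O3
Empirical-formula mass = 144.17 g/mol
n = 438.3 / 144.17 = 3.04 ≈ 3
Molecular formula = (C7H12O3)×3 = C21H36O9

C21H36O9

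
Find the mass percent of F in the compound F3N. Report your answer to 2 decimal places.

Molar mass = 3(19.00) + 1(14.01) = 71.010 g/mol
Mass of F per mole = 3 × 19.00 = 57.000 g
% F = 57.000 / 71.010 × 100 = 80.27%

80.27%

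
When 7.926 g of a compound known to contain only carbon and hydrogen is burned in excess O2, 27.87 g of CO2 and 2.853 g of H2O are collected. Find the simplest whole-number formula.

mol C = 27.87 / 44.01 = 0.6333; mass C = 0.6333 × 12.01 = 7.606 g
mol H = 2 × (2.853 / 18.02) = 0.3166; mass H = 0.3166 × 1.008 = 0.3192 g
Divide by the smallest (0.3166 mol H): C 2.000, H 1.000
→ C2H

C2H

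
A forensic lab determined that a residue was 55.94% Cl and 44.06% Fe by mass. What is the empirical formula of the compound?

Assume 100 g: 55.94 g Cl, 44.06 g Fe.
Cl: 55.94 g ÷ 35.45 g/mol = 1.578 mol
Fe: 44.06 g ÷ 55.85 g/mol = 0.7889 mol
Divide by the smallest (0.7889 mol Fe): Cl 2.000, Fe 1.000
→ Cl2Fe

Cl2Fe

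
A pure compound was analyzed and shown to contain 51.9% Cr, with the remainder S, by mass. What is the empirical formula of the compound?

Assume 100 g: 51.9 g Cr, 48.1 g S.
Cr: 51.9 g ÷ 52.00 g/mol = 0.9981 mol
S: 48.1 g ÷ 32.07 g/mol = 1.5 mol
Divide by the smallest (0.9981 mol Cr): Cr 1.000, S 1.503
Multiply by 2: Cr 2.00, S 3.01 → Cr2S3

Cr2S3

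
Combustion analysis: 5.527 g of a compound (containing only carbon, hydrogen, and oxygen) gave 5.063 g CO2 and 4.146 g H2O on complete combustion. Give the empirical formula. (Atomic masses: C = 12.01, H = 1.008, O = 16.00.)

CH4O2

mol C = 5.063 / 44.01 = 0.1150; mass C = 0.1150 × 12.01 = 1.382 g
mol H = 2 × (4.146 / 18.02) = 0.4602; mass H = 0.4602 × 1.008 = 0.4638 g
mass O = 5.527 − (1.845) = 3.682 g → mol O = 0.2301
Divide by the smallest (0.115 mol C): C 1.000, H 4.000, O 2.000
≈ 1:4:2 → CH4O2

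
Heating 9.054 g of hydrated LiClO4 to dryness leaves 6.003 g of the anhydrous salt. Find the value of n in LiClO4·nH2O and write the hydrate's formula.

LiClO4·3H2O

Mass of water lost = 9.054 − 6.003 = 3.051 g → 3.051 / 18.02 = 0.1693 mol H2O
Molar mass of LiClO4 = 106.39 g/mol → mol LiClO4 = 6.003 / 106.39 = 0.05642
n = 0.1693 / 0.05642 = 3.00 ≈ 3 → LiClO4·3H2O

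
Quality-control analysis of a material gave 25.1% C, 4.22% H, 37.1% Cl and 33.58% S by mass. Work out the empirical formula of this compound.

C2H4ClS

Assume 100 g: 25.1 g C, 4.22 g H, 37.1 g Cl, 33.58 g S.
n(C) = 25.1/12.01 = 2.09, n(H) = 4.22/1.008 = 4.187, n(Cl) = 37.1/35.45 = 1.047, n(S) = 33.58/32.07 = 1.047
Smallest is Cl at 1.047 mol; normalising gives C 1.997, H 4.000, Cl 1.000, S 1.001
→ C2H4ClS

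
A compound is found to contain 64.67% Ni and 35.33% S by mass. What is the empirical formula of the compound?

Assume 100 g: 64.67 g Ni, 35.33 g S.
n(Ni) = 64.67/58.69 = 1.102, n(S) = 35.33/32.07 = 1.102
Smallest is S at 1.102 mol; normalising gives Ni 1.000, S 1.000
Ratio ≈ 1:1, so the empirical formula is NiS

NiS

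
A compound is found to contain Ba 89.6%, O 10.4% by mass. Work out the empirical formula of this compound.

Assume 100 g: 89.6 g Ba, 10.4 g O.
n(Ba) = 89.6/137.33 = 0.6524, n(O) = 10.4/16.00 = 0.65
Divide by the smallest (0.65 mol O): Ba 1.004, O 1.000
Ratio ≈ 1:1, so the empirical formula is BaO

BaO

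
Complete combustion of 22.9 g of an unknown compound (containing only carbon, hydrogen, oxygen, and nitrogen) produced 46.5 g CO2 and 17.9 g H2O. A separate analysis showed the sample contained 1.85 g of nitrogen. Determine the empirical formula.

C8H15NO3

mol C = 46.5 / 44.01 = 1.057; mass C = 1.057 × 12.01 = 12.69 g
mol H = 2 × (17.9 / 18.02) = 1.987; mass H = 1.987 × 1.008 = 2.003 g
mol N = 1.85 / 14.01 = 0.1320
mass O = 22.9 − (16.54) = 6.358 g → mol O = 0.3974
Divide by the smallest (0.132 mol N): C 8.001, H 15.045, N 1.000, O 3.009
Ratio ≈ 8:15:1:3, so the empirical formula is C8H15NO3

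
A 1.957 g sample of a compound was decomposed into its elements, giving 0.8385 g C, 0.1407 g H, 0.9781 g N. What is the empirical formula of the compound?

Moles — C: 0.8385 / 12.01 = 0.06982 mol; H: 0.1407 / 1.008 = 0.1396 mol; N: 0.9781 / 14.01 = 0.06981 mol
Ratios (÷ 0.06981): C 1.000, H 1.999, N 1.000
Ratio ≈ 1:2:1, so the empirical formula is CH2N

CH2N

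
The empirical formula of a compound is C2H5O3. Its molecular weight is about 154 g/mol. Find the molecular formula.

C4H10O6

Empirical-formula mass = 77.06 g/mol
n = 154 / 77.06 = 2.00 ≈ 2
Molecular formula = (C2H5O3)2 = C4H10O6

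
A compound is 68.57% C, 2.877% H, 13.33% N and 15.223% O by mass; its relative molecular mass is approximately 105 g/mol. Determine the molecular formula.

Assume 100 g: 68.57 g C, 2.877 g H, 13.33 g N, 15.223 g O.
Moles — C: 68.57 / 12.01 = 5.709 mol; H: 2.877 / 1.008 = 2.854 mol; N: 13.33 / 14.01 = 0.9515 mol; O: 15.223 / 16.00 = 0.9514 mol
Smallest is O at 0.9514 mol; normalising gives C 6.001, H 3.000, N 1.000, O 1.000
Ratio ≈ 6:3:1:1, so the empirical formula is C6H3NO
Empirical-formula mass = 105.09 g/mol
n = 105 / 105.09 = 1.00 ≈ 1
Molecular formula = empirical formula = C6H3NO

C6H3NO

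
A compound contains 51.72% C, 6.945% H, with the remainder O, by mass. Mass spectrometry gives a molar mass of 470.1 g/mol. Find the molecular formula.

Assume 100 g: 51.72 g C, 6.945 g H, 41.335 g O.
C: 51.72 g ÷ 12.01 g/mol = 4.306 mol
H: 6.945 g ÷ 1.008 g/mol = 6.89 mol
O: 41.335 g ÷ 16.00 g/mol = 2.583 mol
Ratios (÷ 2.583): C 1.667, H 2.667, O 1.000
Multiply by 3: C 5.00, H 8.00, O 3.00 → C5H8O3
Empirical-formula mass = 116.11 g/mol
n = 470.1 / 116.11 = 4.05 ≈ 4
Molecular formula = (C5H8O3)×4 = C20H32O12

C20H32O12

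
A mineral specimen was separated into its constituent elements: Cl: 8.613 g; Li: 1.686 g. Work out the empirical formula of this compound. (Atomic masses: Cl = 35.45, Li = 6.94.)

ClLi

Moles — Cl: 8.613 / 35.45 = 0.243 mol; Li: 1.686 / 6.94 = 0.2429 mol
Smallest is Li at 0.2429 mol; normalising gives Cl 1.000, Li 1.000
≈ 1:1 → ClLi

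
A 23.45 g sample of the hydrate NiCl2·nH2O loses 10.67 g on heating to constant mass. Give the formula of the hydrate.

Mass of anhydrous NiCl2 = 23.45 − 10.67 = 12.78 g
mol H2O = 10.67 / 18.02 = 0.5921
Molar mass of NiCl2 = 129.59 g/mol → mol NiCl2 = 12.78 / 129.59 = 0.09862
n = 0.5921 / 0.09862 = 6.00 ≈ 6 → NiCl2·6H2O

NiCl2·6H2O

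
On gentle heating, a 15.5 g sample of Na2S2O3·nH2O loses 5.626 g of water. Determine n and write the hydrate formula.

Mass of anhydrous Na2S2O3 = 15.5 − 5.626 = 9.874 g
mol H2O = 5.626 / 18.02 = 0.3122
Molar mass of Na2S2O3 = 158.12 g/mol → mol Na2S2O3 = 9.874 / 158.12 = 0.06245
n = 0.3122 / 0.06245 = 5.00 ≈ 5 → Na2S2O3·5H2O

Na2S2O3·5H2O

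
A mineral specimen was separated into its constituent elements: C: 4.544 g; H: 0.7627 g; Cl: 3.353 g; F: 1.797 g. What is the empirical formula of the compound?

n(C) = 4.544/12.01 = 0.3784, n(H) = 0.7627/1.008 = 0.7566, n(Cl) = 3.353/35.45 = 0.09458, n(F) = 1.797/19.00 = 0.09458
Divide by the smallest (0.09458 mol F): C 4.000, H 8.000, Cl 1.000, F 1.000
→ C4H8ClF

C4H8ClF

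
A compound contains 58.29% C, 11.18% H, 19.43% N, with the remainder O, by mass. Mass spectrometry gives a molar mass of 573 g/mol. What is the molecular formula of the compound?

Assume 100 g: 58.29 g C, 11.18 g H, 19.43 g N, 11.1 g O.
C: 58.29 g ÷ 12.01 g/mol = 4.853 mol
H: 11.18 g ÷ 1.008 g/mol = 11.09 mol
N: 19.43 g ÷ 14.01 g/mol = 1.387 mol
O: 11.1 g ÷ 16.00 g/mol = 0.6937 mol
Smallest is O at 0.6937 mol; normalising gives C 6.996, H 15.987, N 1.999, O 1.000
Ratio ≈ 7:16:2:1, so the empirical formula is C7H16N2O
Empirical-formula mass = 144.22 g/mol
n = 573 / 144.22 = 3.97 ≈ 4
Molecular formula = (C7H16N2O)×4 = C28H64N8O4

C28H64N8O4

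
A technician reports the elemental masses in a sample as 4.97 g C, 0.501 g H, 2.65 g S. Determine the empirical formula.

C: 4.97 g ÷ 12.01 g/mol = 0.4138 mol
H: 0.501 g ÷ 1.008 g/mol = 0.497 mol
S: 2.65 g ÷ 32.07 g/mol = 0.08263 mol
Smallest is S at 0.08263 mol; normalising gives C 5.008, H 6.015, S 1.000
→ C5H6S

C5H6S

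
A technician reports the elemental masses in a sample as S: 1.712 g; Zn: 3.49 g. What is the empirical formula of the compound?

SZn

S: 1.712 g ÷ 32.07 g/mol = 0.05338 mol
Zn: 3.49 g ÷ 65.38 g/mol = 0.05338 mol
Divide by the smallest (0.05338 mol Zn): S 1.000, Zn 1.000
Ratio ≈ 1:1, so the empirical formula is SZn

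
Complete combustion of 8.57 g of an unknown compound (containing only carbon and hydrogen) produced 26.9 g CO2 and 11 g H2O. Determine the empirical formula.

mol C = 26.9 / 44.01 = 0.6112; mass C = 0.6112 × 12.01 = 7.341 g
mol H = 2 × (11 / 18.02) = 1.221; mass H = 1.221 × 1.008 = 1.231 g
Divide by the smallest (0.6112 mol C): C 1.000, H 1.997
≈ 1:2 → CH2

CH2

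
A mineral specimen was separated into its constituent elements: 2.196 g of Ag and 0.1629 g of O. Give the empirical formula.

Moles — Ag: 2.196 / 107.87 = 0.02036 mol; O: 0.1629 / 16.00 = 0.01018 mol
Ratios (÷ 0.01018): Ag 2.000, O 1.000
→ Ag2O

Ag2O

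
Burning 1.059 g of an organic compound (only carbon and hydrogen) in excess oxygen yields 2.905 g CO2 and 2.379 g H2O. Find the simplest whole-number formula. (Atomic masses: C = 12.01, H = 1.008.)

CH4

mol C = 2.905 / 44.01 = 0.06601; mass C = 0.06601 × 12.01 = 0.7928 g
mol H = 2 × (2.379 / 18.02) = 0.2640; mass H = 0.2640 × 1.008 = 0.2662 g
Divide by the smallest (0.06601 mol C): C 1.000, H 4.000
Ratio ≈ 1:4, so the empirical formula is CH4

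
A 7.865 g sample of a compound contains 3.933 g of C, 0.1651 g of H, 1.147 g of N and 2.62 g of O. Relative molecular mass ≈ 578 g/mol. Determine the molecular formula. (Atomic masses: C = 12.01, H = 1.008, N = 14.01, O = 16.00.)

n(C) = 3.933/12.01 = 0.3275, n(H) = 0.1651/1.008 = 0.1638, n(N) = 1.147/14.01 = 0.08187, n(O) = 2.62/16.00 = 0.1638
Divide by the smallest (0.08187 mol N): C 4.000, H 2.001, N 1.000, O 2.000
≈ 4:2:1:2 → C4H2NO2
Empirical-formula mass = 96.07 g/mol
n = 578 / 96.07 = 6.02 ≈ 6
Molecular formula = (C4H2NO2)×6 = C24H12N6O12

C24H12N6O12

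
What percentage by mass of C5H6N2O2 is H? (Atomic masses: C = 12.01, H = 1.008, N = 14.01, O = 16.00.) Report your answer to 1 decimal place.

Molar mass = 5(12.01) + 6(1.008) + 2(14.01) + 2(16.00) = 126.118 g/mol
Mass of H per mole = 6 × 1.008 = 6.048 g
% H = 6.048 / 126.118 × 100 = 4.8%

4.8%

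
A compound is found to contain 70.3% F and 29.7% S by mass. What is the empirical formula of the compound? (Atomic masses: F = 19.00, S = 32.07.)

F4S

Assume 100 g: 70.3 g F, 29.7 g S.
Moles — F: 70.3 / 19.00 = 3.7 mol; S: 29.7 / 32.07 = 0.9261 mol
Divide by the smallest (0.9261 mol S): F 3.995, S 1.000
≈ 4:1 → F4S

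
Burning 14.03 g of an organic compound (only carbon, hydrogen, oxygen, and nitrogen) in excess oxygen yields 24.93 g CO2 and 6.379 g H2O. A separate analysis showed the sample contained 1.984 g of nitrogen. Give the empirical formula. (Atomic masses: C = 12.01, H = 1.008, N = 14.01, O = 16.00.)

C4H5NO2

mol C = 24.93 / 44.01 = 0.5665; mass C = 0.5665 × 12.01 = 6.803 g
mol H = 2 × (6.379 / 18.02) = 0.7080; mass H = 0.7080 × 1.008 = 0.7137 g
mol N = 1.984 / 14.01 = 0.1416
mass O = 14.03 − (9.501) = 4.529 g → mol O = 0.2831
Ratios (÷ 0.1416): C 4.000, H 4.999, N 1.000, O 1.999
Ratio ≈ 4:5:1:2, so the empirical formula is C4H5NO2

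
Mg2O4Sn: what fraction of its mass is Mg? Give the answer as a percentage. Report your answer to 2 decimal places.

Molar mass = 2(24.31) + 4(16.00) + 1(118.71) = 231.330 g/mol
Mass of Mg per mole = 2 × 24.31 = 48.620 g
% Mg = 48.620 / 231.330 × 100 = 21.02%

21.02%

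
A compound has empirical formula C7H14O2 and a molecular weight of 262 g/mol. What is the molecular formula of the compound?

C14H28O4

Empirical-formula mass = 130.18 g/mol
n = 262 / 130.18 = 2.01 ≈ 2
Molecular formula = (C7H14O2)2 = C14H28O4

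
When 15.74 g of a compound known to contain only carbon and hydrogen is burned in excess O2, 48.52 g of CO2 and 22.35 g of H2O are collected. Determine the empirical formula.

C4H9

mol C = 48.52 / 44.01 = 1.102; mass C = 1.102 × 12.01 = 13.24 g
mol H = 2 × (22.35 / 18.02) = 2.481; mass H = 2.481 × 1.008 = 2.500 g
Ratios (÷ 1.102): C 1.000, H 2.250
Multiply by 4: C 4.00, H 9.00 → C4H9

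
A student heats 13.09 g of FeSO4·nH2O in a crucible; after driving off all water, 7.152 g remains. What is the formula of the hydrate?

Mass of water lost = 13.09 − 7.152 = 5.938 g → 5.938 / 18.02 = 0.3295 mol H2O
Molar mass of FeSO4 = 151.92 g/mol → mol FeSO4 = 7.152 / 151.92 = 0.04708
n = 0.3295 / 0.04708 = 7.00 ≈ 7 → FeSO4·7H2O

FeSO4·7H2O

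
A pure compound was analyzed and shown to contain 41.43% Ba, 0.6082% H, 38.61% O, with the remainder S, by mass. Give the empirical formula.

BaH2O8S2

Assume 100 g: 41.43 g Ba, 0.6082 g H, 38.61 g O, 19.352 g S.
n(Ba) = 41.43/137.33 = 0.3017, n(H) = 0.6082/1.008 = 0.6034, n(O) = 38.61/16.00 = 2.413, n(S) = 19.352/32.07 = 0.6034
Ratios (÷ 0.3017): Ba 1.000, H 2.000, O 7.999, S 2.000
≈ 1:2:8:2 → BaH2O8S2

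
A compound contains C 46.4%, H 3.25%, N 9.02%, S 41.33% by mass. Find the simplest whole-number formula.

C6H5NS2

Assume 100 g: 46.4 g C, 3.25 g H, 9.02 g N, 41.33 g S.
n(C) = 46.4/12.01 = 3.863, n(H) = 3.25/1.008 = 3.224, n(N) = 9.02/14.01 = 0.6438, n(S) = 41.33/32.07 = 1.289
Divide by the smallest (0.6438 mol N): C 6.001, H 5.008, N 1.000, S 2.002
→ C6H5NS2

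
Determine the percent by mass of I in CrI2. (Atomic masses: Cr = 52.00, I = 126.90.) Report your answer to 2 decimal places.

Molar mass = 1(52.00) + 2(126.90) = 305.800 g/mol
Mass of I per mole = 2 × 126.90 = 253.800 g
% I = 253.800 / 305.800 × 100 = 83.00%

83.00%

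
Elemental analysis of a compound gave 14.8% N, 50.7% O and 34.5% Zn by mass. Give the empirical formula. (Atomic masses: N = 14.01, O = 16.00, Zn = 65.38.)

Assume 100 g: 14.8 g N, 50.7 g O, 34.5 g Zn.
Moles — N: 14.8 / 14.01 = 1.056 mol; O: 50.7 / 16.00 = 3.169 mol; Zn: 34.5 / 65.38 = 0.5277 mol
Ratios (÷ 0.5277): N 2.002, O 6.005, Zn 1.000
≈ 2:6:1 → N2O6Zn

N2O6Zn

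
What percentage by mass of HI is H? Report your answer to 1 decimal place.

Molar mass = 1(1.008) + 1(126.90) = 127.908 g/mol
Mass of H per mole = 1 × 1.008 = 1.008 g
% H = 1.008 / 127.908 × 100 = 0.8%

0.8%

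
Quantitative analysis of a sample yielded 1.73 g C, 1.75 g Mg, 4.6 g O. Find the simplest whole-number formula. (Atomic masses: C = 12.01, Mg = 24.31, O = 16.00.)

C2MgO4

C: 1.73 g ÷ 12.01 g/mol = 0.144 mol
Mg: 1.75 g ÷ 24.31 g/mol = 0.07199 mol
O: 4.6 g ÷ 16.00 g/mol = 0.2875 mol
Divide by the smallest (0.07199 mol Mg): C 2.001, Mg 1.000, O 3.994
→ C2MgO4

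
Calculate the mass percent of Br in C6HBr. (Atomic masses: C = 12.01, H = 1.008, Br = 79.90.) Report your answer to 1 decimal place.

52.2%

Molar mass = 6(12.01) + 1(1.008) + 1(79.90) = 152.968 g/mol
Mass of Br per mole = 1 × 79.90 = 79.900 g
% Br = 79.900 / 152.968 × 100 = 52.2%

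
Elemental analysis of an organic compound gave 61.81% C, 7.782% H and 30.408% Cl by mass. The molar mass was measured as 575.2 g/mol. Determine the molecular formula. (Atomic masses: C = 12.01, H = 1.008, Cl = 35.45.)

C30H45Cl5

Assume 100 g: 61.81 g C, 7.782 g H, 30.408 g Cl.
Moles — C: 61.81 / 12.01 = 5.147 mol; H: 7.782 / 1.008 = 7.72 mol; Cl: 30.408 / 35.45 = 0.8578 mol
Ratios (÷ 0.8578): C 6.000, H 9.000, Cl 1.000
≈ 6:9:1 → C6H9Cl
Empirical-formula mass = 116.58 g/mol
n = 575.2 / 116.58 = 4.93 ≈ 5
Molecular formula = (C6H9Cl)×5 = C30H45Cl5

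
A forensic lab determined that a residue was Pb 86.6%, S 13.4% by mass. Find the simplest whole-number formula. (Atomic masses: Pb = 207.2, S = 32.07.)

Assume 100 g: 86.6 g Pb, 13.4 g S.
Moles — Pb: 86.6 / 207.2 = 0.418 mol; S: 13.4 / 32.07 = 0.4178 mol
Divide by the smallest (0.4178 mol S): Pb 1.000, S 1.000
≈ 1:1 → PbS

PbS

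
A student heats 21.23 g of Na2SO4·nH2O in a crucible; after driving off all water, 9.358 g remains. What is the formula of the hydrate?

Mass of water lost = 21.23 − 9.358 = 11.87 g → 11.87 / 18.02 = 0.6588 mol H2O
Molar mass of Na2SO4 = 142.05 g/mol → mol Na2SO4 = 9.358 / 142.05 = 0.06588
n = 0.6588 / 0.06588 = 10.00 ≈ 10 → Na2SO4·10H2O

Na2SO4·10H2O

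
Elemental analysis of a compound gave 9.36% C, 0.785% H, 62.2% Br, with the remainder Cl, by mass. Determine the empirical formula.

CHBrCl

Assume 100 g: 9.36 g C, 0.785 g H, 62.2 g Br, 27.66 g Cl.
n(C) = 9.36/12.01 = 0.7794, n(H) = 0.785/1.008 = 0.7788, n(Br) = 62.2/79.90 = 0.7785, n(Cl) = 27.66/35.45 = 0.7803
Divide by the smallest (0.7785 mol Br): C 1.001, H 1.000, Br 1.000, Cl 1.002
→ CHBrCl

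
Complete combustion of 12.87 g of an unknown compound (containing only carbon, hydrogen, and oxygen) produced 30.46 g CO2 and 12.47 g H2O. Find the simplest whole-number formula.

mol C = 30.46 / 44.01 = 0.6921; mass C = 0.6921 × 12.01 = 8.312 g
mol H = 2 × (12.47 / 18.02) = 1.384; mass H = 1.384 × 1.008 = 1.395 g
mass O = 12.87 − (9.707) = 3.163 g → mol O = 0.1977
Smallest is O at 0.1977 mol; normalising gives C 3.501, H 7.002, O 1.000
×2: C 7.00, H 14.00, O 2.00 → C7H14O2

C7H14O2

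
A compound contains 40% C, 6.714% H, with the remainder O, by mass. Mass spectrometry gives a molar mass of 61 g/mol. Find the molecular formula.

Assume 100 g: 40 g C, 6.714 g H, 53.286 g O.
Moles — C: 40 / 12.01 = 3.331 mol; H: 6.714 / 1.008 = 6.661 mol; O: 53.286 / 16.00 = 3.33 mol
Smallest is O at 3.33 mol; normalising gives C 1.000, H 2.000, O 1.000
→ CH2O
Empirical-formula mass = 30.03 g/mol
n = 61 / 30.03 = 2.03 ≈ 2
Molecular formula = (CH2O)×2 = C2H4O2

C2H4O2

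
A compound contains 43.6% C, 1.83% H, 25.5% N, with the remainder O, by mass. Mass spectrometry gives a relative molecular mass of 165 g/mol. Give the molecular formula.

C6H3N3O3

Assume 100 g: 43.6 g C, 1.83 g H, 25.5 g N, 29.07 g O.
C: 43.6 g ÷ 12.01 g/mol = 3.63 mol
H: 1.83 g ÷ 1.008 g/mol = 1.815 mol
N: 25.5 g ÷ 14.01 g/mol = 1.82 mol
O: 29.07 g ÷ 16.00 g/mol = 1.817 mol
Smallest is H at 1.815 mol; normalising gives C 2.000, H 1.000, N 1.003, O 1.001
≈ 2:1:1:1 → C2HNO
Empirical-formula mass = 55.04 g/mol
n = 165 / 55.04 = 3.00 ≈ 3
Molecular formula = (C2HNO)×3 = C6H3N3O3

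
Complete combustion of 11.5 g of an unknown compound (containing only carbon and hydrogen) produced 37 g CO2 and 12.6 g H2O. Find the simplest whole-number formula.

C3H5

mol C = 37 / 44.01 = 0.8407; mass C = 0.8407 × 12.01 = 10.10 g
mol H = 2 × (12.6 / 18.02) = 1.398; mass H = 1.398 × 1.008 = 1.410 g
Smallest is C at 0.8407 mol; normalising gives C 1.000, H 1.663
Multiply by 3: C 3.00, H 4.99 → C3H5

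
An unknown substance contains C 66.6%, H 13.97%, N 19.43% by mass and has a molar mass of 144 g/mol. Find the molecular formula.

Assume 100 g: 66.6 g C, 13.97 g H, 19.43 g N.
n(C) = 66.6/12.01 = 5.545, n(H) = 13.97/1.008 = 13.86, n(N) = 19.43/14.01 = 1.387
Smallest is N at 1.387 mol; normalising gives C 3.998, H 9.993, N 1.000
≈ 4:10:1 → C4H10N
Empirical-formula mass = 72.13 g/mol
n = 144 / 72.13 = 2.00 ≈ 2
Molecular formula = (C4H10N)×2 = C8H20N2

C8H20N2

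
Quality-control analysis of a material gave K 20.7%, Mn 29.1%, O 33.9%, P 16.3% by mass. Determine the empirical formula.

Assume 100 g: 20.7 g K, 29.1 g Mn, 33.9 g O, 16.3 g P.
K: 20.7 g ÷ 39.10 g/mol = 0.5294 mol
Mn: 29.1 g ÷ 54.94 g/mol = 0.5297 mol
O: 33.9 g ÷ 16.00 g/mol = 2.119 mol
P: 16.3 g ÷ 30.97 g/mol = 0.5263 mol
Ratios (÷ 0.5263): K 1.006, Mn 1.006, O 4.026, P 1.000
≈ 1:1:4:1 → KMnO4P

KMnO4P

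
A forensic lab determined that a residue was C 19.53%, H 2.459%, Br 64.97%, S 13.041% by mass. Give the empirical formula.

Assume 100 g: 19.53 g C, 2.459 g H, 64.97 g Br, 13.041 g S.
Moles — C: 19.53 / 12.01 = 1.626 mol; H: 2.459 / 1.008 = 2.439 mol; Br: 64.97 / 79.90 = 0.8131 mol; S: 13.041 / 32.07 = 0.4066 mol
Ratios (÷ 0.4066): C 3.999, H 5.999, Br 2.000, S 1.000
→ C4H6Br2S

C4H6Br2S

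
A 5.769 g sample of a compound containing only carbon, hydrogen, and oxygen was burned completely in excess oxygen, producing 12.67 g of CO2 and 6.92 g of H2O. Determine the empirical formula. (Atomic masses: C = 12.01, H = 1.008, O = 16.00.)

C3H8O

mol C = 12.67 / 44.01 = 0.2879; mass C = 0.2879 × 12.01 = 3.458 g
mol H = 2 × (6.92 / 18.02) = 0.7680; mass H = 0.7680 × 1.008 = 0.7742 g
mass O = 5.769 − (4.232) = 1.537 g → mol O = 0.09608
Ratios (÷ 0.09608): C 2.996, H 7.994, O 1.000
→ C3H8O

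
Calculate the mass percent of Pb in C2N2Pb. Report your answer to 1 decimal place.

79.9%

Molar mass = 2(12.01) + 2(14.01) + 1(207.2) = 259.240 g/mol
Mass of Pb per mole = 1 × 207.2 = 207.200 g
% Pb = 207.200 / 259.240 × 100 = 79.9%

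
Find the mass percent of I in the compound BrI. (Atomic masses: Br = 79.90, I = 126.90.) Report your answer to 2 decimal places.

Molar mass = 1(79.90) + 1(126.90) = 206.800 g/mol
Mass of I per mole = 1 × 126.90 = 126.900 g
% I = 126.900 / 206.800 × 100 = 61.36%

61.36%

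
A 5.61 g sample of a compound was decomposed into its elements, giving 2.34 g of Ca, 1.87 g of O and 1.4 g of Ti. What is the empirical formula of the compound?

n(Ca) = 2.34/40.08 = 0.05838, n(O) = 1.87/16.00 = 0.1169, n(Ti) = 1.4/47.87 = 0.02925
Smallest is Ti at 0.02925 mol; normalising gives Ca 1.996, O 3.996, Ti 1.000
≈ 2:4:1 → Ca2O4Ti

Ca2O4Ti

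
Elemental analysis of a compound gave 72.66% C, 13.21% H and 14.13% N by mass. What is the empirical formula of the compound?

C6H13N

Assume 100 g: 72.66 g C, 13.21 g H, 14.13 g N.
n(C) = 72.66/12.01 = 6.05, n(H) = 13.21/1.008 = 13.11, n(N) = 14.13/14.01 = 1.009
Ratios (÷ 1.009): C 5.999, H 12.994, N 1.000
≈ 6:13:1 → C6H13N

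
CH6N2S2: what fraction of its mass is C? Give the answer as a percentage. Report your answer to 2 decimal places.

Molar mass = 1(12.01) + 6(1.008) + 2(14.01) + 2(32.07) = 110.218 g/mol
Mass of C per mole = 1 × 12.01 = 12.010 g
% C = 12.010 / 110.218 × 100 = 10.90%

10.90%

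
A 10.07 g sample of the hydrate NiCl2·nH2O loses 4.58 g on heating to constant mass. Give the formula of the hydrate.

Mass of anhydrous NiCl2 = 10.07 − 4.58 = 5.49 g
mol H2O = 4.58 / 18.02 = 0.2542
Molar mass of NiCl2 = 129.59 g/mol → mol NiCl2 = 5.49 / 129.59 = 0.04236
n = 0.2542 / 0.04236 = 6.00 ≈ 6 → NiCl2·6H2O

NiCl2·6H2O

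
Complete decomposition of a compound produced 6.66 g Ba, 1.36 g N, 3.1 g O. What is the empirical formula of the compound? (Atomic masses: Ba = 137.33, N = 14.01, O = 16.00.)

Moles — Ba: 6.66 / 137.33 = 0.0485 mol; N: 1.36 / 14.01 = 0.09707 mol; O: 3.1 / 16.00 = 0.1938 mol
Ratios (÷ 0.0485): Ba 1.000, N 2.002, O 3.995
≈ 1:2:4 → BaN2O4

BaN2O4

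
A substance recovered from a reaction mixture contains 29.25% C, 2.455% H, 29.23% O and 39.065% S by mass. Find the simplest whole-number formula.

Assume 100 g: 29.25 g C, 2.455 g H, 29.23 g O, 39.065 g S.
C: 29.25 g ÷ 12.01 g/mol = 2.435 mol
H: 2.455 g ÷ 1.008 g/mol = 2.436 mol
O: 29.23 g ÷ 16.00 g/mol = 1.827 mol
S: 39.065 g ÷ 32.07 g/mol = 1.218 mol
Smallest is S at 1.218 mol; normalising gives C 1.999, H 1.999, O 1.500, S 1.000
Scaling by 2: C 4.00, H 4.00, O 3.00, S 2.00 → C4H4O3S2

C4H4O3S2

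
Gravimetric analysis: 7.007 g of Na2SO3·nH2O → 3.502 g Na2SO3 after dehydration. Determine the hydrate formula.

Mass of water lost = 7.007 − 3.502 = 3.505 g → 3.505 / 18.02 = 0.1945 mol H2O
Molar mass of Na2SO3 = 126.05 g/mol → mol Na2SO3 = 3.502 / 126.05 = 0.02778
n = 0.1945 / 0.02778 = 7.00 ≈ 7 → Na2SO3·7H2O

Na2SO3·7H2O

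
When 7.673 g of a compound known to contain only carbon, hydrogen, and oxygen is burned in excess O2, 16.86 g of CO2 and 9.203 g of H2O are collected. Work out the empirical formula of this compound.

C3H8O

mol C = 16.86 / 44.01 = 0.3831; mass C = 0.3831 × 12.01 = 4.601 g
mol H = 2 × (9.203 / 18.02) = 1.021; mass H = 1.021 × 1.008 = 1.030 g
mass O = 7.673 − (5.631) = 2.042 g → mol O = 0.1277
Divide by the smallest (0.1277 mol O): C 3.001, H 8.002, O 1.000
→ C3H8O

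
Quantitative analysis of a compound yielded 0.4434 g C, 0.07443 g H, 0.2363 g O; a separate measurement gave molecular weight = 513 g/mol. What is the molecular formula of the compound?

Moles — C: 0.4434 / 12.01 = 0.03692 mol; H: 0.07443 / 1.008 = 0.07384 mol; O: 0.2363 / 16.00 = 0.01477 mol
Ratios (÷ 0.01477): C 2.500, H 5.000, O 1.000
Multiply by 2: C 5.00, H 10.00, O 2.00 → C5H10O2
Empirical-formula mass = 102.13 g/mol
n = 513 / 102.13 = 5.02 ≈ 5
Molecular formula = (C5H10O2)×5 = C25H50O10

C25H50O10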